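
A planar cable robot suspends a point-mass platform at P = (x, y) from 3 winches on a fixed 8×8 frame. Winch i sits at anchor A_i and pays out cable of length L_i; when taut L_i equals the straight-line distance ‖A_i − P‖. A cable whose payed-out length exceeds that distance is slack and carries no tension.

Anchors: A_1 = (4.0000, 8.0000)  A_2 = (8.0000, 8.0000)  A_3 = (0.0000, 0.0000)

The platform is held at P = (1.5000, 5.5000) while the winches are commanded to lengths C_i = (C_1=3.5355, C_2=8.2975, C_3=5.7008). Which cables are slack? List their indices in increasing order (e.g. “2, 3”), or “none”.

2

cable 1: L_1 = ‖A_1−P‖ = 3.5355;  C_1 = 3.5355 → taut
cable 2: L_2 = ‖A_2−P‖ = 6.9642;  C_2 = 8.2975 → slack
cable 3: L_3 = ‖A_3−P‖ = 5.7009;  C_3 = 5.7008 → taut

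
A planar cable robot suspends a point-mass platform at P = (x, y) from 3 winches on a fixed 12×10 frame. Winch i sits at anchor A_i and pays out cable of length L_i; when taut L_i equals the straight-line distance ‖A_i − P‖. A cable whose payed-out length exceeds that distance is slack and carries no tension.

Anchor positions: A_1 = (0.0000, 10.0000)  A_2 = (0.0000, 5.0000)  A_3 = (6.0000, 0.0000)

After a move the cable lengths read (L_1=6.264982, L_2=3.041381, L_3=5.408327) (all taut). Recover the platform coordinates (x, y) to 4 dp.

(3.0000, 4.5000)

each cable: (A_i−P)·(A_i−P) = L_i²; let q_i = ‖A_i‖²−L_i²
q_1 = 0.0000+100.0000−39.2500 = 60.7500
row 1: 0.0000x + 10.0000y = 45.0000  (q_2=15.7500)
row 2: -12.0000x + 20.0000y = 54.0000  (q_3=6.7500)
Cramer on rows 1–2 → x = 3.0000, y = 4.5000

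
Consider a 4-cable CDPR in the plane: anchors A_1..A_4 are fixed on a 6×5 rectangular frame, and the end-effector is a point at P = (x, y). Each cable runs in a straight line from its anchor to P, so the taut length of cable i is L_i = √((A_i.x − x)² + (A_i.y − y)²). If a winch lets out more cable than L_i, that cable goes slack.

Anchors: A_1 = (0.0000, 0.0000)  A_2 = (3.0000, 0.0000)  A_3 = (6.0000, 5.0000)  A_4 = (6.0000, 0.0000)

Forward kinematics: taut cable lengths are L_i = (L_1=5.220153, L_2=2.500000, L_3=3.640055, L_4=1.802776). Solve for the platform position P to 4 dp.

circle eqns → linear via eq_j − eq_1; set q_j = A_j·A_j − L_j²
q_1 = 0.0000+0.0000−27.2500 = -27.2500
-6.0000·x + 0.0000·y = q_1−q_2 = -30.0000
-12.0000·x − 10.0000·y = q_1−q_3 = -75.0000
-12.0000·x + 0.0000·y = q_1−q_4 = -60.0000
solve first two rows → x=5.0000, y=1.5000
check cable 4: ‖A_4−P‖² = 3.2500 ≈ L_4² = 3.2500 ✓

(5.0000, 1.5000)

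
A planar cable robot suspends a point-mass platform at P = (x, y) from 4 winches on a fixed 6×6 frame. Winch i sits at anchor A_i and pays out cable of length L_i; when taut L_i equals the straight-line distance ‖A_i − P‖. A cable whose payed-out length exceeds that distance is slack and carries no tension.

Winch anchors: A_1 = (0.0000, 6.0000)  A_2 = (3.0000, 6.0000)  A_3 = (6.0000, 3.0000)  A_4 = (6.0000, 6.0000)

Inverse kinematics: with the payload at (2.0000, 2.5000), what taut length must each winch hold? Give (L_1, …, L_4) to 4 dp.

cable 1: Δx=-2.0000, Δy=3.5000; L_1 = √(Δx²+Δy²) = 4.0311
cable 2: Δx=1.0000, Δy=3.5000; L_2 = √(Δx²+Δy²) = 3.6401
cable 3: Δx=4.0000, Δy=0.5000; L_3 = √(Δx²+Δy²) = 4.0311
cable 4: Δx=4.0000, Δy=3.5000; L_4 = √(Δx²+Δy²) = 5.3151

(4.0311, 3.6401, 4.0311, 5.3151)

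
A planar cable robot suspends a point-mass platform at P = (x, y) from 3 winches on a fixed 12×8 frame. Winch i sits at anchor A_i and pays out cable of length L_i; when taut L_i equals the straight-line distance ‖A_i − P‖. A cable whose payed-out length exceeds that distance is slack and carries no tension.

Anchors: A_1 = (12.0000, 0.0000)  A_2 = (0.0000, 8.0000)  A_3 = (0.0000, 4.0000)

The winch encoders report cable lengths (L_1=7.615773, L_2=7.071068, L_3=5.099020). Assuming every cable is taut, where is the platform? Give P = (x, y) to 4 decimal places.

expand ‖A_i−P‖²=L_i² and subtract eq 1 (q_i ≔ ‖A_i‖²−L_i²)
q_1 = 144.0000+0.0000−58.0000 = 86.0000
eq1−eq2 → [24.0000  -16.0000]·P = 72.0000
eq1−eq3 → [24.0000  -8.0000]·P = 96.0000
2×2 solve → P = (5.0000, 3.0000)

(5.0000, 3.0000)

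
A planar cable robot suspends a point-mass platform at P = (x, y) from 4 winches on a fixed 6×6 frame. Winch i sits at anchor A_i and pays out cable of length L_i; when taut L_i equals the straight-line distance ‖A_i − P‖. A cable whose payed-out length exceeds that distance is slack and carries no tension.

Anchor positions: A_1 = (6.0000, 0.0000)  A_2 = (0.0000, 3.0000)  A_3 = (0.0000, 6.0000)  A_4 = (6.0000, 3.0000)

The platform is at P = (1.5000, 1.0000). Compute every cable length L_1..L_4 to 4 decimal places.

(4.6098, 2.5000, 5.2202, 4.9244)

L_1 = √((6.0000−1.5000)² + (0.0000−1.0000)²) = 4.6098
L_2 = √((0.0000−1.5000)² + (3.0000−1.0000)²) = 2.5000
L_3 = √((0.0000−1.5000)² + (6.0000−1.0000)²) = 5.2202
L_4 = √((6.0000−1.5000)² + (3.0000−1.0000)²) = 4.9244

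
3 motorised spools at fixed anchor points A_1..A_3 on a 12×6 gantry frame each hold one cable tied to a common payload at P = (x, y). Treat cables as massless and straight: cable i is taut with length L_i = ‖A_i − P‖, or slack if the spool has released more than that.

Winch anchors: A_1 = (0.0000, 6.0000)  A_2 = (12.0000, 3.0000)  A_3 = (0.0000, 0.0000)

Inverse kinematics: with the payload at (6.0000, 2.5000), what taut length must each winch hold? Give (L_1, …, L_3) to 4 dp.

L_1: Δ = A_1−P = (-6.0000, 3.5000) → ‖Δ‖ = √48.2500 = 6.9462
L_2: Δ = A_2−P = (6.0000, 0.5000) → ‖Δ‖ = √36.2500 = 6.0208
L_3: Δ = A_3−P = (-6.0000, -2.5000) → ‖Δ‖ = √42.2500 = 6.5000

(6.9462, 6.0208, 6.5000)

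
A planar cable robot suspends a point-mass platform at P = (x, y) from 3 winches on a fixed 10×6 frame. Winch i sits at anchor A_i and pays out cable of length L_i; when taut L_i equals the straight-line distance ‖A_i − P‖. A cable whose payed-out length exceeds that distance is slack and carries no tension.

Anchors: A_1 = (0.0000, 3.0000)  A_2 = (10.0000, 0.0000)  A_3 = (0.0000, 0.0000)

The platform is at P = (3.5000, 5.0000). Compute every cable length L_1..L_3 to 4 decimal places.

L_1: Δ = A_1−P = (-3.5000, -2.0000) → ‖Δ‖ = √16.2500 = 4.0311
L_2: Δ = A_2−P = (6.5000, -5.0000) → ‖Δ‖ = √67.2500 = 8.2006
L_3: Δ = A_3−P = (-3.5000, -5.0000) → ‖Δ‖ = √37.2500 = 6.1033

(4.0311, 8.2006, 6.1033)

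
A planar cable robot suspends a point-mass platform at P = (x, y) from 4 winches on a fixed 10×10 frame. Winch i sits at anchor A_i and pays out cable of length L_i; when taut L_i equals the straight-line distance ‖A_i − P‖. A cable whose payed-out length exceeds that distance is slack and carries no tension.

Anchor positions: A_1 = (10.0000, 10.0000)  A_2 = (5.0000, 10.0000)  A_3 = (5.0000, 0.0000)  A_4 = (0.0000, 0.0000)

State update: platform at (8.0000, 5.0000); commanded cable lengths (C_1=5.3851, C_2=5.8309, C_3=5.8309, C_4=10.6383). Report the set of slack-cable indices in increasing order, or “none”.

cable 1: L_1 = ‖A_1−P‖ = 5.3852;  C_1 = 5.3851 → taut
cable 2: L_2 = ‖A_2−P‖ = 5.8310;  C_2 = 5.8309 → taut
cable 3: L_3 = ‖A_3−P‖ = 5.8310;  C_3 = 5.8309 → taut
cable 4: L_4 = ‖A_4−P‖ = 9.4340;  C_4 = 10.6383 → slack

4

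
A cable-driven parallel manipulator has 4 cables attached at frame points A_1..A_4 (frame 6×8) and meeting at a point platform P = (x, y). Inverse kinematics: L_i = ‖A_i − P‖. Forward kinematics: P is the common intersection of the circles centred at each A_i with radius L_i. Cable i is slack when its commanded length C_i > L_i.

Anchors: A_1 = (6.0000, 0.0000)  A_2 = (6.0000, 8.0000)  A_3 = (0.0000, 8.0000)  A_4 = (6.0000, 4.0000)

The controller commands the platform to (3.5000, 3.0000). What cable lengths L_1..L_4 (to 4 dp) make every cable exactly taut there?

L_1: Δ = A_1−P = (2.5000, -3.0000) → ‖Δ‖ = √15.2500 = 3.9051
L_2: Δ = A_2−P = (2.5000, 5.0000) → ‖Δ‖ = √31.2500 = 5.5902
L_3: Δ = A_3−P = (-3.5000, 5.0000) → ‖Δ‖ = √37.2500 = 6.1033
L_4: Δ = A_4−P = (2.5000, 1.0000) → ‖Δ‖ = √7.2500 = 2.6926

(3.9051, 5.5902, 6.1033, 2.6926)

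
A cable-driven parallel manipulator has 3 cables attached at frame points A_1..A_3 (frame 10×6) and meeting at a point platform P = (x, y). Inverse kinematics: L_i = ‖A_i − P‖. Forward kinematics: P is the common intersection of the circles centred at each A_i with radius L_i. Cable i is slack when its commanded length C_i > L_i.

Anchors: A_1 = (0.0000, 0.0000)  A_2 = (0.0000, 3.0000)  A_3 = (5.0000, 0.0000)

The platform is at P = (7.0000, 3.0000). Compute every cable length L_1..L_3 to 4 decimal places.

(7.6158, 7.0000, 3.6056)

L_1: Δ = A_1−P = (-7.0000, -3.0000) → ‖Δ‖ = √58.0000 = 7.6158
L_2: Δ = A_2−P = (-7.0000, 0.0000) → ‖Δ‖ = √49.0000 = 7.0000
L_3: Δ = A_3−P = (-2.0000, -3.0000) → ‖Δ‖ = √13.0000 = 3.6056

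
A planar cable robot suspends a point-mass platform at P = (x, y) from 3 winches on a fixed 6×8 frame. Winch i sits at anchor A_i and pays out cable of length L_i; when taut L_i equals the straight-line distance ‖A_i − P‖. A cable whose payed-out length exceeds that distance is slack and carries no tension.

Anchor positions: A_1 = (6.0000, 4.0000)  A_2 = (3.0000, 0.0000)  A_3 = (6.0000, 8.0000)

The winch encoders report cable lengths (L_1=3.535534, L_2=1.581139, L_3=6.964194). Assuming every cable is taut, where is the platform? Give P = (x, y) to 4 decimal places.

circle eqns → linear via eq_j − eq_1; set c_j = A_j·A_j − L_j²
c_1 = 36.0000+16.0000−12.5000 = 39.5000
6.0000·x + 8.0000·y = c_1−c_2 = 33.0000
0.0000·x − 8.0000·y = c_1−c_3 = -12.0000
solve first two rows → x=3.5000, y=1.5000

(3.5000, 1.5000)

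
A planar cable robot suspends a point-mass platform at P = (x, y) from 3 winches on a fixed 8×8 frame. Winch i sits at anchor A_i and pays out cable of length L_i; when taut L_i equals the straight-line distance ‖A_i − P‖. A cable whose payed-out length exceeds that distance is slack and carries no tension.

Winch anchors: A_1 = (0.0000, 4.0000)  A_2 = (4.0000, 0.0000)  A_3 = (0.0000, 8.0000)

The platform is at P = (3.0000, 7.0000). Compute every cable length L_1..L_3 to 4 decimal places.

(4.2426, 7.0711, 3.1623)

cable 1: Δx=-3.0000, Δy=-3.0000; L_1 = √(Δx²+Δy²) = 4.2426
cable 2: Δx=1.0000, Δy=-7.0000; L_2 = √(Δx²+Δy²) = 7.0711
cable 3: Δx=-3.0000, Δy=1.0000; L_3 = √(Δx²+Δy²) = 3.1623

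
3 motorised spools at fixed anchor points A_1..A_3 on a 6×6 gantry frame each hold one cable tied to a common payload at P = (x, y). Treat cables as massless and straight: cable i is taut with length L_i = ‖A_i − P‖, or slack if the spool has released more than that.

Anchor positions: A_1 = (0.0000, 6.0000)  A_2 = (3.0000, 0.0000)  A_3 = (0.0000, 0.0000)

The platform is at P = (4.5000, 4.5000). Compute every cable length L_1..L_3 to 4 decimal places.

(4.7434, 4.7434, 6.3640)

cable 1: Δx=-4.5000, Δy=1.5000; L_1 = √(Δx²+Δy²) = 4.7434
cable 2: Δx=-1.5000, Δy=-4.5000; L_2 = √(Δx²+Δy²) = 4.7434
cable 3: Δx=-4.5000, Δy=-4.5000; L_3 = √(Δx²+Δy²) = 6.3640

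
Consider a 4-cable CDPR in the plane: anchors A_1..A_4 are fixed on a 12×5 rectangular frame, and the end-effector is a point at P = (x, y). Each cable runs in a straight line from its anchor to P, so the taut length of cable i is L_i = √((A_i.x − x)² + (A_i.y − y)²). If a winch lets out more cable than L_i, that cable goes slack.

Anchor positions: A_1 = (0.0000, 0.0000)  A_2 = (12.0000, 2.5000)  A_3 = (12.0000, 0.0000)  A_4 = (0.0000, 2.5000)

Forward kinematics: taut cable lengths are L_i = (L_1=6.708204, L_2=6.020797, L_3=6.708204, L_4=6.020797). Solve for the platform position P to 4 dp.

each cable: (A_i−P)·(A_i−P) = L_i²; let c_i = ‖A_i‖²−L_i²
c_1 = 0.0000+0.0000−45.0000 = -45.0000
row 1: -24.0000x − 5.0000y = -159.0000  (c_2=114.0000)
row 2: -24.0000x + 0.0000y = -144.0000  (c_3=99.0000)
row 3: 0.0000x − 5.0000y = -15.0000  (c_4=-30.0000)
Cramer on rows 1–2 → x = 6.0000, y = 3.0000
check cable 4: ‖A_4−P‖² = 36.2500 ≈ L_4² = 36.2500 ✓

(6.0000, 3.0000)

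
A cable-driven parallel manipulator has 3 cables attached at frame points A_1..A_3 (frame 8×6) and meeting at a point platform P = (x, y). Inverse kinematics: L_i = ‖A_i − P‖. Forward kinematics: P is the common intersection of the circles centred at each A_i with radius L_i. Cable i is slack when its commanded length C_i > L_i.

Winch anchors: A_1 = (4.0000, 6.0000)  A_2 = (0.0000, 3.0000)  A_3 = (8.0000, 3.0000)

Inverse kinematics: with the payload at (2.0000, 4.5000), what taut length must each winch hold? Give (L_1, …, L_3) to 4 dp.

(2.5000, 2.5000, 6.1847)

L_1: Δ = A_1−P = (2.0000, 1.5000) → ‖Δ‖ = √6.2500 = 2.5000
L_2: Δ = A_2−P = (-2.0000, -1.5000) → ‖Δ‖ = √6.2500 = 2.5000
L_3: Δ = A_3−P = (6.0000, -1.5000) → ‖Δ‖ = √38.2500 = 6.1847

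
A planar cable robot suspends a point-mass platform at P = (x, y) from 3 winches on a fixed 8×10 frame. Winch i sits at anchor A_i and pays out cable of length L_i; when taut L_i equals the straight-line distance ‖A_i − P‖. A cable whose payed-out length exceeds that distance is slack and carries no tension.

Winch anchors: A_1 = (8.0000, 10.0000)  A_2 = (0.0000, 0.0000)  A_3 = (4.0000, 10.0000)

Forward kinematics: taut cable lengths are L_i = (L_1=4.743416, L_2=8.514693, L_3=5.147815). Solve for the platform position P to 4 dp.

(6.5000, 5.5000)

expand ‖A_i−P‖²=L_i² and subtract eq 1 (c_i ≔ ‖A_i‖²−L_i²)
c_1 = 64.0000+100.0000−22.5000 = 141.5000
eq1−eq2 → [16.0000  20.0000]·P = 214.0000
eq1−eq3 → [8.0000  0.0000]·P = 52.0000
2×2 solve → P = (6.5000, 5.5000)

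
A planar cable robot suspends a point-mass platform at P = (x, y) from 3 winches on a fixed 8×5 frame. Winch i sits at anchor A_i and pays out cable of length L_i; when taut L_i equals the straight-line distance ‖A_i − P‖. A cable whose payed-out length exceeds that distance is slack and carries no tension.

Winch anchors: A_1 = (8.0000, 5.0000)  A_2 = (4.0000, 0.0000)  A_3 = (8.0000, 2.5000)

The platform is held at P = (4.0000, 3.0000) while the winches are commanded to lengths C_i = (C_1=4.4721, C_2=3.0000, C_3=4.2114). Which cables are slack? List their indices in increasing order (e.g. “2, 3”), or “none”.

3

cable 1: L_1 = ‖A_1−P‖ = 4.4721;  C_1 = 4.4721 → taut
cable 2: L_2 = ‖A_2−P‖ = 3.0000;  C_2 = 3.0000 → taut
cable 3: L_3 = ‖A_3−P‖ = 4.0311;  C_3 = 4.2114 → slack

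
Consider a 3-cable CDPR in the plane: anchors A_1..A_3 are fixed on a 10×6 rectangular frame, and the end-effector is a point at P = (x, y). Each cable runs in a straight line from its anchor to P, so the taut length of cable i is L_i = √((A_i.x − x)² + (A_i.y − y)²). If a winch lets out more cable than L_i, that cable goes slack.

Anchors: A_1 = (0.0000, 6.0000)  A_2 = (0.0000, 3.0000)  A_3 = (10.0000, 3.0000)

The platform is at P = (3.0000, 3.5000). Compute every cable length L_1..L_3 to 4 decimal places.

L_1 = √((0.0000−3.0000)² + (6.0000−3.5000)²) = 3.9051
L_2 = √((0.0000−3.0000)² + (3.0000−3.5000)²) = 3.0414
L_3 = √((10.0000−3.0000)² + (3.0000−3.5000)²) = 7.0178

(3.9051, 3.0414, 7.0178)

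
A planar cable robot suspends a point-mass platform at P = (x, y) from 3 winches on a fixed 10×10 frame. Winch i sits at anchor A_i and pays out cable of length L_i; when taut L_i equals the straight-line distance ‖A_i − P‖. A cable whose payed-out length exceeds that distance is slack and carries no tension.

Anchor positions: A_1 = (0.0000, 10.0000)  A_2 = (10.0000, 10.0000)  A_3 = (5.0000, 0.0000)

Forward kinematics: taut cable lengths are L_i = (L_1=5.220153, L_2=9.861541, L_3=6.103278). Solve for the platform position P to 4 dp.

expand ‖A_i−P‖²=L_i² and subtract eq 1 (q_i ≔ ‖A_i‖²−L_i²)
q_1 = 0.0000+100.0000−27.2500 = 72.7500
eq1−eq2 → [-20.0000  0.0000]·P = -30.0000
eq1−eq3 → [-10.0000  20.0000]·P = 85.0000
2×2 solve → P = (1.5000, 5.0000)

(1.5000, 5.0000)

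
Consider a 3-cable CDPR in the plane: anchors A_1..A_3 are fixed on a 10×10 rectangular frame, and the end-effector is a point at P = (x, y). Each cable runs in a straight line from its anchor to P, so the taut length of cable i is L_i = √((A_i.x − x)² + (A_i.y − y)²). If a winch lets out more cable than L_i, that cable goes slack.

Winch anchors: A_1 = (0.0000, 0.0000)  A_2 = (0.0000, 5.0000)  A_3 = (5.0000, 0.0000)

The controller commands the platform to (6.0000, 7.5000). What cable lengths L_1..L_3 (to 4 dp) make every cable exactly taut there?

(9.6047, 6.5000, 7.5664)

L_1: Δ = A_1−P = (-6.0000, -7.5000) → ‖Δ‖ = √92.2500 = 9.6047
L_2: Δ = A_2−P = (-6.0000, -2.5000) → ‖Δ‖ = √42.2500 = 6.5000
L_3: Δ = A_3−P = (-1.0000, -7.5000) → ‖Δ‖ = √57.2500 = 7.5664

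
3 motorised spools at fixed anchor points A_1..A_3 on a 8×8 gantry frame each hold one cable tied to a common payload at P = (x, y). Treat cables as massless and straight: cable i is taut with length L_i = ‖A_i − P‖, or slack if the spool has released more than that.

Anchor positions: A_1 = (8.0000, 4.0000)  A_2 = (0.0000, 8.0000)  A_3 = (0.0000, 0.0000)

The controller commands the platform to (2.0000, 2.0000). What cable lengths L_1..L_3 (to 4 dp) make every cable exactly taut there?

L_1: Δ = A_1−P = (6.0000, 2.0000) → ‖Δ‖ = √40.0000 = 6.3246
L_2: Δ = A_2−P = (-2.0000, 6.0000) → ‖Δ‖ = √40.0000 = 6.3246
L_3: Δ = A_3−P = (-2.0000, -2.0000) → ‖Δ‖ = √8.0000 = 2.8284

(6.3246, 6.3246, 2.8284)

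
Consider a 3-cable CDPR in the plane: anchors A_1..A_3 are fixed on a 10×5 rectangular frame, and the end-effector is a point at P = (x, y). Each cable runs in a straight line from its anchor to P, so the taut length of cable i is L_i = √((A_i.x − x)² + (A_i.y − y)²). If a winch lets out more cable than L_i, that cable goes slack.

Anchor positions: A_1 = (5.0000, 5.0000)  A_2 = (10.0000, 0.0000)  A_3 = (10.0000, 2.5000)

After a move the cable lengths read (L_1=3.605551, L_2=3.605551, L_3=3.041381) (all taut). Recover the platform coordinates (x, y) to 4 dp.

each cable: (A_i−P)·(A_i−P) = L_i²; let k_i = ‖A_i‖²−L_i²
k_1 = 25.0000+25.0000−13.0000 = 37.0000
row 1: -10.0000x + 10.0000y = -50.0000  (k_2=87.0000)
row 2: -10.0000x + 5.0000y = -60.0000  (k_3=97.0000)
Cramer on rows 1–2 → x = 7.0000, y = 2.0000

(7.0000, 2.0000)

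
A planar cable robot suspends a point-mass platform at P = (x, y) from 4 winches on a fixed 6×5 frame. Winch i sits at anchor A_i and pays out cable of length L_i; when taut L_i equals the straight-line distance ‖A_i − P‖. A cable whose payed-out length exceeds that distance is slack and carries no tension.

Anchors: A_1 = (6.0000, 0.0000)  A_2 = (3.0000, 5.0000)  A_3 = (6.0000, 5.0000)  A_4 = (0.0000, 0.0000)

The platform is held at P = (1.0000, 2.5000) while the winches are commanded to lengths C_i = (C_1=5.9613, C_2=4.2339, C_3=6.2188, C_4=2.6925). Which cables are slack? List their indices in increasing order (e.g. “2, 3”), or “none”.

cable 1: L_1 = ‖A_1−P‖ = 5.5902;  C_1 = 5.9613 → slack
cable 2: L_2 = ‖A_2−P‖ = 3.2016;  C_2 = 4.2339 → slack
cable 3: L_3 = ‖A_3−P‖ = 5.5902;  C_3 = 6.2188 → slack
cable 4: L_4 = ‖A_4−P‖ = 2.6926;  C_4 = 2.6925 → taut

1, 2, 3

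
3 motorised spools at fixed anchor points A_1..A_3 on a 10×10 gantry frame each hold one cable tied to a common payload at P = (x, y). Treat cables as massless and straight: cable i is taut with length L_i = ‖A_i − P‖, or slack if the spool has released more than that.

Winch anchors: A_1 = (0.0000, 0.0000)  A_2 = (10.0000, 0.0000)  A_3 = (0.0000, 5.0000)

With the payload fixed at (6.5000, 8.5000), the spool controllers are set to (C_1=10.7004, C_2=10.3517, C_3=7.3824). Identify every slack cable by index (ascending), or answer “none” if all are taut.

2

cable 1: √((-6.5000)²+(-8.5000)²)=10.7005, C_1=10.7004: taut
cable 2: √((3.5000)²+(-8.5000)²)=9.1924, C_2=10.3517: slack
cable 3: √((-6.5000)²+(-3.5000)²)=7.3824, C_3=7.3824: taut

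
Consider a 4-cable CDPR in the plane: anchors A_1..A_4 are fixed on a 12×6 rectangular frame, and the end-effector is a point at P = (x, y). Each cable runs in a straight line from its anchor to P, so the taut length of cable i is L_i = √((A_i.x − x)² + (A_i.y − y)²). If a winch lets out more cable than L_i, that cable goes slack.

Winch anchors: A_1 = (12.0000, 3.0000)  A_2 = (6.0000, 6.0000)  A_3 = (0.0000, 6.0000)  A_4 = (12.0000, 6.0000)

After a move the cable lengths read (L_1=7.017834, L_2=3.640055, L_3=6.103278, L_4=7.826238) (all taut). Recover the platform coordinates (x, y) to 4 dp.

each cable: (A_i−P)·(A_i−P) = L_i²; let k_i = ‖A_i‖²−L_i²
k_1 = 144.0000+9.0000−49.2500 = 103.7500
row 1: 12.0000x − 6.0000y = 45.0000  (k_2=58.7500)
row 2: 24.0000x − 6.0000y = 105.0000  (k_3=-1.2500)
row 3: 0.0000x − 6.0000y = -15.0000  (k_4=118.7500)
Cramer on rows 1–2 → x = 5.0000, y = 2.5000
check cable 4: ‖A_4−P‖² = 61.2500 ≈ L_4² = 61.2500 ✓

(5.0000, 2.5000)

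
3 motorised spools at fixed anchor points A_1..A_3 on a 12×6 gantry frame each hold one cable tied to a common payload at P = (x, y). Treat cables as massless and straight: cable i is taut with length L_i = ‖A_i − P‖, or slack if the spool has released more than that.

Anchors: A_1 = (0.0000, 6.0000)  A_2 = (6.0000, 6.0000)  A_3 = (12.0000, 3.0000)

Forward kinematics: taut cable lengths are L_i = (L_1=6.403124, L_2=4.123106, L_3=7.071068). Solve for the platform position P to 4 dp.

(5.0000, 2.0000)

circle eqns → linear via eq_j − eq_1; set c_j = A_j·A_j − L_j²
c_1 = 0.0000+36.0000−41.0000 = -5.0000
-12.0000·x + 0.0000·y = c_1−c_2 = -60.0000
-24.0000·x + 6.0000·y = c_1−c_3 = -108.0000
solve first two rows → x=5.0000, y=2.0000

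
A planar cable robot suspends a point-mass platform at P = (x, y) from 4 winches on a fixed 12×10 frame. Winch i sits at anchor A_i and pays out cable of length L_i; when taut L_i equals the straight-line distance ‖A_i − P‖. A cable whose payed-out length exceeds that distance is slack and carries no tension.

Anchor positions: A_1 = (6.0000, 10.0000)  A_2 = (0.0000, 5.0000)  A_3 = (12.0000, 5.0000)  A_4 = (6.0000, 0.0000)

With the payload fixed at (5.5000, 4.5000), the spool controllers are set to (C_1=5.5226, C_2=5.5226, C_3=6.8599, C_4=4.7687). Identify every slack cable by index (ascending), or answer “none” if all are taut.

cable 1: √((0.5000)²+(5.5000)²)=5.5227, C_1=5.5226: taut
cable 2: √((-5.5000)²+(0.5000)²)=5.5227, C_2=5.5226: taut
cable 3: √((6.5000)²+(0.5000)²)=6.5192, C_3=6.8599: slack
cable 4: √((0.5000)²+(-4.5000)²)=4.5277, C_4=4.7687: slack

3, 4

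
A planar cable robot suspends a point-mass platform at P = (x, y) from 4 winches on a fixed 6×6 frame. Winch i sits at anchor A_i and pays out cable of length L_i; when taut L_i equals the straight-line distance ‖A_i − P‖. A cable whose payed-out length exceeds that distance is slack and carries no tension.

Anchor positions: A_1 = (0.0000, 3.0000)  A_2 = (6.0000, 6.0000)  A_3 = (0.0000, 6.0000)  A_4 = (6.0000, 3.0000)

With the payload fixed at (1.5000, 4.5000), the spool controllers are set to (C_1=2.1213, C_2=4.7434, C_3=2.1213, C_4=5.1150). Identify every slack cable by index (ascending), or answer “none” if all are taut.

4

cable 1: L_1 = ‖A_1−P‖ = 2.1213;  C_1 = 2.1213 → taut
cable 2: L_2 = ‖A_2−P‖ = 4.7434;  C_2 = 4.7434 → taut
cable 3: L_3 = ‖A_3−P‖ = 2.1213;  C_3 = 2.1213 → taut
cable 4: L_4 = ‖A_4−P‖ = 4.7434;  C_4 = 5.1150 → slack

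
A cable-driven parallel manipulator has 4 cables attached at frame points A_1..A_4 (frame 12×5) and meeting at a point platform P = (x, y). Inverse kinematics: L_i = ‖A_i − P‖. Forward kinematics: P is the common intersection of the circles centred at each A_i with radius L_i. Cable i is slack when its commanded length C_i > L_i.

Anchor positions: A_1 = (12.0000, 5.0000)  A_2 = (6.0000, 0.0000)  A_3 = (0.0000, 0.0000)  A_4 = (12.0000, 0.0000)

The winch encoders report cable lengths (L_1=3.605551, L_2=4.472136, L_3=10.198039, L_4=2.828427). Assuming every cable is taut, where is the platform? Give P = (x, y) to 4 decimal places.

(10.0000, 2.0000)

expand ‖A_i−P‖²=L_i² and subtract eq 1 (q_i ≔ ‖A_i‖²−L_i²)
q_1 = 144.0000+25.0000−13.0000 = 156.0000
eq1−eq2 → [12.0000  10.0000]·P = 140.0000
eq1−eq3 → [24.0000  10.0000]·P = 260.0000
eq1−eq4 → [0.0000  10.0000]·P = 20.0000
2×2 solve → P = (10.0000, 2.0000)
check cable 4: ‖A_4−P‖² = 8.0000 ≈ L_4² = 8.0000 ✓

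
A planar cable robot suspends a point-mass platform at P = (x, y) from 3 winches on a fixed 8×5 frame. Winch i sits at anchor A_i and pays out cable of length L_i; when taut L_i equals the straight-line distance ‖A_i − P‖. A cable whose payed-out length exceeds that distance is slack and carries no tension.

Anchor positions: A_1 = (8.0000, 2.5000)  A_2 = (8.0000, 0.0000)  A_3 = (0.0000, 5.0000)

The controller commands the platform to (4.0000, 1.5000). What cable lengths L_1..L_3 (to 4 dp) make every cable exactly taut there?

L_1 = √((8.0000−4.0000)² + (2.5000−1.5000)²) = 4.1231
L_2 = √((8.0000−4.0000)² + (0.0000−1.5000)²) = 4.2720
L_3 = √((0.0000−4.0000)² + (5.0000−1.5000)²) = 5.3151

(4.1231, 4.2720, 5.3151)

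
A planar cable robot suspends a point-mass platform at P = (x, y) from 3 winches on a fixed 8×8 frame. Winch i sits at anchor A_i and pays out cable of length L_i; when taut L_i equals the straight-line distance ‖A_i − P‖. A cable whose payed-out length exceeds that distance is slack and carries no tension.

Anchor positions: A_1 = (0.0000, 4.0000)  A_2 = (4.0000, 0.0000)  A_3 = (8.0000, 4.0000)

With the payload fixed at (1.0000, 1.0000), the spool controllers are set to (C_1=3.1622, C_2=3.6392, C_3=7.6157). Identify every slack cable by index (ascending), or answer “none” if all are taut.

i=1: geometric 3.1623 vs commanded 3.1622 ⇒ taut
i=2: geometric 3.1623 vs commanded 3.6392 ⇒ slack
i=3: geometric 7.6158 vs commanded 7.6157 ⇒ taut

2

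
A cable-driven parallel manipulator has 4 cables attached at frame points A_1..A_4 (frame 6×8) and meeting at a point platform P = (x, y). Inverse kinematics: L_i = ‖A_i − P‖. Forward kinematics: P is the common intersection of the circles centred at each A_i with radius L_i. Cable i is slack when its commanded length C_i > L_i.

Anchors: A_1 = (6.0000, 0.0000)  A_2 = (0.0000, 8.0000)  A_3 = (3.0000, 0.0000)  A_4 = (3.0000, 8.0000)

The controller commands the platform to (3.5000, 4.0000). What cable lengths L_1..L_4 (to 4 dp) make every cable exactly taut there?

(4.7170, 5.3151, 4.0311, 4.0311)

cable 1: Δx=2.5000, Δy=-4.0000; L_1 = √(Δx²+Δy²) = 4.7170
cable 2: Δx=-3.5000, Δy=4.0000; L_2 = √(Δx²+Δy²) = 5.3151
cable 3: Δx=-0.5000, Δy=-4.0000; L_3 = √(Δx²+Δy²) = 4.0311
cable 4: Δx=-0.5000, Δy=4.0000; L_4 = √(Δx²+Δy²) = 4.0311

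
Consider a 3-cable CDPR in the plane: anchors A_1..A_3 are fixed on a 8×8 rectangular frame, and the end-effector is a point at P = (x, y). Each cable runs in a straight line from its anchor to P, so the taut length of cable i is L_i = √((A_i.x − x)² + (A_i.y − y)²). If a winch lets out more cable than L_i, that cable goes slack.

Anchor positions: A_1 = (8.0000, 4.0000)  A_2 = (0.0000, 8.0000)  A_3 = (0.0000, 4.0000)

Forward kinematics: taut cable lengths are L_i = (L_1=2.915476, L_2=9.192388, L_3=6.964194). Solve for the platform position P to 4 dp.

each cable: (A_i−P)·(A_i−P) = L_i²; let k_i = ‖A_i‖²−L_i²
k_1 = 64.0000+16.0000−8.5000 = 71.5000
row 1: 16.0000x − 8.0000y = 92.0000  (k_2=-20.5000)
row 2: 16.0000x + 0.0000y = 104.0000  (k_3=-32.5000)
Cramer on rows 1–2 → x = 6.5000, y = 1.5000

(6.5000, 1.5000)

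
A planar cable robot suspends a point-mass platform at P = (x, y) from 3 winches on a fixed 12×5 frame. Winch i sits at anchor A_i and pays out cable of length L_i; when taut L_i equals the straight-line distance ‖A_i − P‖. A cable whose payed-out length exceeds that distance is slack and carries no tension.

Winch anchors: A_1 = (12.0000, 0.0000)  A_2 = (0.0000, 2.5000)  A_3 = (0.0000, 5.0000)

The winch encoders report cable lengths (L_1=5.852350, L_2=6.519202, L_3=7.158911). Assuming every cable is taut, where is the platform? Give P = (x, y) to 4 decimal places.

(6.5000, 2.0000)

expand ‖A_i−P‖²=L_i² and subtract eq 1 (q_i ≔ ‖A_i‖²−L_i²)
q_1 = 144.0000+0.0000−34.2500 = 109.7500
eq1−eq2 → [24.0000  -5.0000]·P = 146.0000
eq1−eq3 → [24.0000  -10.0000]·P = 136.0000
2×2 solve → P = (6.5000, 2.0000)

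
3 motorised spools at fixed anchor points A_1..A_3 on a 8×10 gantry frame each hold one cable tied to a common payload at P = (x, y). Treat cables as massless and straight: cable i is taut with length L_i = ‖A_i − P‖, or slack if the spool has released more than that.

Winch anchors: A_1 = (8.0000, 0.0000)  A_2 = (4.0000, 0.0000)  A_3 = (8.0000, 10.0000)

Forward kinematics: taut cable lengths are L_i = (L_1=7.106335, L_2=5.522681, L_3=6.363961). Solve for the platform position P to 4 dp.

circle eqns → linear via eq_j − eq_1; set q_j = A_j·A_j − L_j²
q_1 = 64.0000+0.0000−50.5000 = 13.5000
8.0000·x + 0.0000·y = q_1−q_2 = 28.0000
0.0000·x − 20.0000·y = q_1−q_3 = -110.0000
solve first two rows → x=3.5000, y=5.5000

(3.5000, 5.5000)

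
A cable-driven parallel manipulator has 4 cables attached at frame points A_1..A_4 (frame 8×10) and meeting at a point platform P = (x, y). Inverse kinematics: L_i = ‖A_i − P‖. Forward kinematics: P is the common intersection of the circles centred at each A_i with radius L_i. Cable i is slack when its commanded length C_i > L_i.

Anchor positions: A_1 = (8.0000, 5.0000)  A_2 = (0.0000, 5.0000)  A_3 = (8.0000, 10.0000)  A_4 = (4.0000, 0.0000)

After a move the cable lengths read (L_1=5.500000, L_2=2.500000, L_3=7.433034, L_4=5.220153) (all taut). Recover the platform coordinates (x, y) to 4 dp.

(2.5000, 5.0000)

circle eqns → linear via eq_j − eq_1; set c_j = A_j·A_j − L_j²
c_1 = 64.0000+25.0000−30.2500 = 58.7500
16.0000·x + 0.0000·y = c_1−c_2 = 40.0000
0.0000·x − 10.0000·y = c_1−c_3 = -50.0000
8.0000·x + 10.0000·y = c_1−c_4 = 70.0000
solve first two rows → x=2.5000, y=5.0000
check cable 4: ‖A_4−P‖² = 27.2500 ≈ L_4² = 27.2500 ✓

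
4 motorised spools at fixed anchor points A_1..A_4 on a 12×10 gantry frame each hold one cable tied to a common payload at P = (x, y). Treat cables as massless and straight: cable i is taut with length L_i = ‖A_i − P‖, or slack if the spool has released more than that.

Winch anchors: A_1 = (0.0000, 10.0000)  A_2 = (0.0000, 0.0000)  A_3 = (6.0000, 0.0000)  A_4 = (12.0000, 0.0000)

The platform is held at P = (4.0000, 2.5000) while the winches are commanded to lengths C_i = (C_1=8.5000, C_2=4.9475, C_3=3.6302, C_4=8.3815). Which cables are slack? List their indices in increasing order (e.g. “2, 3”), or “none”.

i=1: geometric 8.5000 vs commanded 8.5000 ⇒ taut
i=2: geometric 4.7170 vs commanded 4.9475 ⇒ slack
i=3: geometric 3.2016 vs commanded 3.6302 ⇒ slack
i=4: geometric 8.3815 vs commanded 8.3815 ⇒ taut

2, 3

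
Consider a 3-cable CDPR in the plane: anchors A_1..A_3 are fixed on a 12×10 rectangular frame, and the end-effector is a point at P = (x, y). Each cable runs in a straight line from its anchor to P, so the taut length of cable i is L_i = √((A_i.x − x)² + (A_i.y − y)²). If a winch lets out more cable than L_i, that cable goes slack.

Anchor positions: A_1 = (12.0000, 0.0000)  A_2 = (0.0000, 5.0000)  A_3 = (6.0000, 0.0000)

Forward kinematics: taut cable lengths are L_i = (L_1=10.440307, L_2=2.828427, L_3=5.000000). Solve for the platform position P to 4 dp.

each cable: (A_i−P)·(A_i−P) = L_i²; let k_i = ‖A_i‖²−L_i²
k_1 = 144.0000+0.0000−109.0000 = 35.0000
row 1: 24.0000x − 10.0000y = 18.0000  (k_2=17.0000)
row 2: 12.0000x + 0.0000y = 24.0000  (k_3=11.0000)
Cramer on rows 1–2 → x = 2.0000, y = 3.0000

(2.0000, 3.0000)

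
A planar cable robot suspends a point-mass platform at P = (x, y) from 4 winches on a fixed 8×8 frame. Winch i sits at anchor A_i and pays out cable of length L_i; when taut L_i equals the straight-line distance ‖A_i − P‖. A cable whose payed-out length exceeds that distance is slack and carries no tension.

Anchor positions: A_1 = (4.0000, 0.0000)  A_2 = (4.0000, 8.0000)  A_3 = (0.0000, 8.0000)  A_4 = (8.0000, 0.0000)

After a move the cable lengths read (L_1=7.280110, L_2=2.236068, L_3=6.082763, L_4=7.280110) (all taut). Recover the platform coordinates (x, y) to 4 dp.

(6.0000, 7.0000)

circle eqns → linear via eq_j − eq_1; set c_j = A_j·A_j − L_j²
c_1 = 16.0000+0.0000−53.0000 = -37.0000
0.0000·x − 16.0000·y = c_1−c_2 = -112.0000
8.0000·x − 16.0000·y = c_1−c_3 = -64.0000
-8.0000·x + 0.0000·y = c_1−c_4 = -48.0000
solve first two rows → x=6.0000, y=7.0000
check cable 4: ‖A_4−P‖² = 53.0000 ≈ L_4² = 53.0000 ✓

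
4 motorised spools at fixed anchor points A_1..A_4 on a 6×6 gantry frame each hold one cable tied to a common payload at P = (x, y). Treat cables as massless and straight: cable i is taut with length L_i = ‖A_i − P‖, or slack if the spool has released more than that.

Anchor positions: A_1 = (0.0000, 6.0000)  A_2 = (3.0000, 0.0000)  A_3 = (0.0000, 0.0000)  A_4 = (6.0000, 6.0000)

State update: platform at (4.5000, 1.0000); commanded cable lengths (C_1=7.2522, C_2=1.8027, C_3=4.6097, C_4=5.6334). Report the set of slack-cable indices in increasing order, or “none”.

1, 4

cable 1: √((-4.5000)²+(5.0000)²)=6.7268, C_1=7.2522: slack
cable 2: √((-1.5000)²+(-1.0000)²)=1.8028, C_2=1.8027: taut
cable 3: √((-4.5000)²+(-1.0000)²)=4.6098, C_3=4.6097: taut
cable 4: √((1.5000)²+(5.0000)²)=5.2202, C_4=5.6334: slack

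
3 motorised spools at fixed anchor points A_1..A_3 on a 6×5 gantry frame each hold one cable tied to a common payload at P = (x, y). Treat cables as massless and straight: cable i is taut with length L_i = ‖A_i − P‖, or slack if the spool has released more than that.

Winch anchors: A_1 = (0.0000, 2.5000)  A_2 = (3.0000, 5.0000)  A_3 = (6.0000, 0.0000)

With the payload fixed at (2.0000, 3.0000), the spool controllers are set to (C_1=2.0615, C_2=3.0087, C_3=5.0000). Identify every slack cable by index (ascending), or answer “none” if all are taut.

2

cable 1: √((-2.0000)²+(-0.5000)²)=2.0616, C_1=2.0615: taut
cable 2: √((1.0000)²+(2.0000)²)=2.2361, C_2=3.0087: slack
cable 3: √((4.0000)²+(-3.0000)²)=5.0000, C_3=5.0000: taut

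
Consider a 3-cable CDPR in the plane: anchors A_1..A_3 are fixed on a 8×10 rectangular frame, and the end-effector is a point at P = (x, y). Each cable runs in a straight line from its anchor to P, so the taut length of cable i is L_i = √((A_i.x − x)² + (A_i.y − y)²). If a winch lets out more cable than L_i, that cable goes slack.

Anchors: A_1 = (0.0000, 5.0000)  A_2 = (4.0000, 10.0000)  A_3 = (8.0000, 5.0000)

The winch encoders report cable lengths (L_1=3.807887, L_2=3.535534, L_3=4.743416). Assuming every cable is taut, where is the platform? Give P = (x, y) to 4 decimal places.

expand ‖A_i−P‖²=L_i² and subtract eq 1 (c_i ≔ ‖A_i‖²−L_i²)
c_1 = 0.0000+25.0000−14.5000 = 10.5000
eq1−eq2 → [-8.0000  -10.0000]·P = -93.0000
eq1−eq3 → [-16.0000  0.0000]·P = -56.0000
2×2 solve → P = (3.5000, 6.5000)

(3.5000, 6.5000)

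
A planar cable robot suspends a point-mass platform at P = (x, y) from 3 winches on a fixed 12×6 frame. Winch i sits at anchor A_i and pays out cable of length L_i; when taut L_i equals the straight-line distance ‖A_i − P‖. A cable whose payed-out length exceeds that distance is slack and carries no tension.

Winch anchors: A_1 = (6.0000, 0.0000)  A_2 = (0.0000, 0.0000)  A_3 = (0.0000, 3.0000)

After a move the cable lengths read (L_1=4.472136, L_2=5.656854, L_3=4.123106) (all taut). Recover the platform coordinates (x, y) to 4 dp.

expand ‖A_i−P‖²=L_i² and subtract eq 1 (q_i ≔ ‖A_i‖²−L_i²)
q_1 = 36.0000+0.0000−20.0000 = 16.0000
eq1−eq2 → [12.0000  0.0000]·P = 48.0000
eq1−eq3 → [12.0000  -6.0000]·P = 24.0000
2×2 solve → P = (4.0000, 4.0000)

(4.0000, 4.0000)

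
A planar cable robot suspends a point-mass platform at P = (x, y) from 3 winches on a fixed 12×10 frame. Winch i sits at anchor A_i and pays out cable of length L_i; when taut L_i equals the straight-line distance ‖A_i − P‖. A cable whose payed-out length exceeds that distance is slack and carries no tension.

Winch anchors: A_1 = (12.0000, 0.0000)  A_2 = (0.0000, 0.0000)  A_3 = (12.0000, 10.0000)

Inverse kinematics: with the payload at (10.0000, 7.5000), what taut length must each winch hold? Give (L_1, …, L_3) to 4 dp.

(7.7621, 12.5000, 3.2016)

L_1 = √((12.0000−10.0000)² + (0.0000−7.5000)²) = 7.7621
L_2 = √((0.0000−10.0000)² + (0.0000−7.5000)²) = 12.5000
L_3 = √((12.0000−10.0000)² + (10.0000−7.5000)²) = 3.2016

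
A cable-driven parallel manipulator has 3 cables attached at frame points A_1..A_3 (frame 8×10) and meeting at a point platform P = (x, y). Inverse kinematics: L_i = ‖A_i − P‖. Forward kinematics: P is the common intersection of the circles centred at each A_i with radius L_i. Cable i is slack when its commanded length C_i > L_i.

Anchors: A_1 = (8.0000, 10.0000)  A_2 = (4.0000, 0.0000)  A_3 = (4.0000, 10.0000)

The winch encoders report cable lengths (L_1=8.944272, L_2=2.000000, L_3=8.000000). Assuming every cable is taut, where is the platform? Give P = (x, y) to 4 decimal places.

(4.0000, 2.0000)

each cable: (A_i−P)·(A_i−P) = L_i²; let c_i = ‖A_i‖²−L_i²
c_1 = 64.0000+100.0000−80.0000 = 84.0000
row 1: 8.0000x + 20.0000y = 72.0000  (c_2=12.0000)
row 2: 8.0000x + 0.0000y = 32.0000  (c_3=52.0000)
Cramer on rows 1–2 → x = 4.0000, y = 2.0000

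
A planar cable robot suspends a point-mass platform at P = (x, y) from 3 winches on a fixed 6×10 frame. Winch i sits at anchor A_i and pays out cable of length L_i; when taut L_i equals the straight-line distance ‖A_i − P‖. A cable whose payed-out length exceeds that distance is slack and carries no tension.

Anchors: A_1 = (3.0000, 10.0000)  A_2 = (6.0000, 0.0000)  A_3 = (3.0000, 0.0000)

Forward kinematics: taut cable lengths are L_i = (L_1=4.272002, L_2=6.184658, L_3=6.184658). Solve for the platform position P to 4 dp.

(4.5000, 6.0000)

expand ‖A_i−P‖²=L_i² and subtract eq 1 (q_i ≔ ‖A_i‖²−L_i²)
q_1 = 9.0000+100.0000−18.2500 = 90.7500
eq1−eq2 → [-6.0000  20.0000]·P = 93.0000
eq1−eq3 → [0.0000  20.0000]·P = 120.0000
2×2 solve → P = (4.5000, 6.0000)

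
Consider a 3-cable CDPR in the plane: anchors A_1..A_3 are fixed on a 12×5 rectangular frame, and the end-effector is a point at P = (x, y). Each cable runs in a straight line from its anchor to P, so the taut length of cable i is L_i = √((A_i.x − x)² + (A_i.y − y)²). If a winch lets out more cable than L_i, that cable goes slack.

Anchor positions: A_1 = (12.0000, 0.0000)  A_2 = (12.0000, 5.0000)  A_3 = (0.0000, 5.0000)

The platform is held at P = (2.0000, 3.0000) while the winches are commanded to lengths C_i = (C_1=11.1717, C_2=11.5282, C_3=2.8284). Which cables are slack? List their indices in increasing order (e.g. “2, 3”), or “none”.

cable 1: L_1 = ‖A_1−P‖ = 10.4403;  C_1 = 11.1717 → slack
cable 2: L_2 = ‖A_2−P‖ = 10.1980;  C_2 = 11.5282 → slack
cable 3: L_3 = ‖A_3−P‖ = 2.8284;  C_3 = 2.8284 → taut

1, 2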